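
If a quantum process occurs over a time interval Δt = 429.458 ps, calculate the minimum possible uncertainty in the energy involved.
766.329 neV

Using the energy-time uncertainty principle:
ΔEΔt ≥ ℏ/2

The minimum uncertainty in energy is:
ΔE_min = ℏ/(2Δt)
ΔE_min = (1.055e-34 J·s) / (2 × 4.295e-10 s)
ΔE_min = 1.228e-25 J = 766.329 neV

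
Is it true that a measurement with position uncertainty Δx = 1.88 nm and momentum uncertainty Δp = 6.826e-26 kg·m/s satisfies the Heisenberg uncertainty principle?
Yes, it satisfies the uncertainty principle.

Calculate the product ΔxΔp:
ΔxΔp = (1.880e-09 m) × (6.826e-26 kg·m/s)
ΔxΔp = 1.283e-34 J·s

Compare to the minimum allowed value ℏ/2:
ℏ/2 = 5.273e-35 J·s

Since ΔxΔp = 1.283e-34 J·s ≥ 5.273e-35 J·s = ℏ/2,
the measurement satisfies the uncertainty principle.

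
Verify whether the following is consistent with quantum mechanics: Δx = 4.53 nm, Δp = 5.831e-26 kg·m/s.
Yes, it satisfies the uncertainty principle.

Calculate the product ΔxΔp:
ΔxΔp = (4.530e-09 m) × (5.831e-26 kg·m/s)
ΔxΔp = 2.641e-34 J·s

Compare to the minimum allowed value ℏ/2:
ℏ/2 = 5.273e-35 J·s

Since ΔxΔp = 2.641e-34 J·s ≥ 5.273e-35 J·s = ℏ/2,
the measurement satisfies the uncertainty principle.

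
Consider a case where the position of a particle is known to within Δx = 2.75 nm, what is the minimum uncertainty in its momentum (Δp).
1.917 × 10^-26 kg·m/s

Using the Heisenberg uncertainty principle:
ΔxΔp ≥ ℏ/2

The minimum uncertainty in momentum is:
Δp_min = ℏ/(2Δx)
Δp_min = (1.055e-34 J·s) / (2 × 2.750e-09 m)
Δp_min = 1.917e-26 kg·m/s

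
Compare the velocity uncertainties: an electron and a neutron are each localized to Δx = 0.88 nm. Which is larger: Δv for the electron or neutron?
The electron has the larger minimum velocity uncertainty, by a ratio of 1838.7.

For both particles, Δp_min = ℏ/(2Δx) = 5.992e-26 kg·m/s (same for both).

The velocity uncertainty is Δv = Δp/m:
- electron: Δv = 5.992e-26 / 9.109e-31 = 6.578e+04 m/s = 65.777 km/s
- neutron: Δv = 5.992e-26 / 1.675e-27 = 3.577e+01 m/s = 35.774 m/s

Ratio: 6.578e+04 / 3.577e+01 = 1838.7

The lighter particle has larger velocity uncertainty because Δv ∝ 1/m.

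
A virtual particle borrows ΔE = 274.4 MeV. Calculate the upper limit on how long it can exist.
1.199 ys

Using the energy-time uncertainty principle:
ΔEΔt ≥ ℏ/2

For a virtual particle borrowing energy ΔE, the maximum lifetime is:
Δt_max = ℏ/(2ΔE)

Converting energy:
ΔE = 274.4 MeV = 4.396e-11 J

Δt_max = (1.055e-34 J·s) / (2 × 4.396e-11 J)
Δt_max = 1.199e-24 s = 1.199 ys

Virtual particles with higher borrowed energy exist for shorter times.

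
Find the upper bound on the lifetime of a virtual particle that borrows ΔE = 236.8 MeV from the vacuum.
1.390 ys

Using the energy-time uncertainty principle:
ΔEΔt ≥ ℏ/2

For a virtual particle borrowing energy ΔE, the maximum lifetime is:
Δt_max = ℏ/(2ΔE)

Converting energy:
ΔE = 236.8 MeV = 3.794e-11 J

Δt_max = (1.055e-34 J·s) / (2 × 3.794e-11 J)
Δt_max = 1.390e-24 s = 1.390 ys

Virtual particles with higher borrowed energy exist for shorter times.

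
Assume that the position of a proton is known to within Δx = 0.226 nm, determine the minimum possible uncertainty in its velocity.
139.489 m/s

Using the Heisenberg uncertainty principle and Δp = mΔv:
ΔxΔp ≥ ℏ/2
Δx(mΔv) ≥ ℏ/2

The minimum uncertainty in velocity is:
Δv_min = ℏ/(2mΔx)
Δv_min = (1.055e-34 J·s) / (2 × 1.673e-27 kg × 2.260e-10 m)
Δv_min = 1.395e+02 m/s = 139.489 m/s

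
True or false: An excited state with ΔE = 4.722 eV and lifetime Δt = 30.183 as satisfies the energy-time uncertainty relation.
No, it violates the uncertainty relation.

Calculate the product ΔEΔt:
ΔE = 4.722 eV = 7.565e-19 J
ΔEΔt = (7.565e-19 J) × (3.018e-17 s)
ΔEΔt = 2.283e-35 J·s

Compare to the minimum allowed value ℏ/2:
ℏ/2 = 5.273e-35 J·s

Since ΔEΔt = 2.283e-35 J·s < 5.273e-35 J·s = ℏ/2,
this violates the uncertainty relation.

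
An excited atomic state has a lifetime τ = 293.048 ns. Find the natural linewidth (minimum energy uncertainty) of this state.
1.123 neV

Using the energy-time uncertainty principle:
ΔEΔt ≥ ℏ/2

The lifetime τ represents the time uncertainty Δt.
The natural linewidth (minimum energy uncertainty) is:

ΔE = ℏ/(2τ)
ΔE = (1.055e-34 J·s) / (2 × 2.930e-07 s)
ΔE = 1.799e-28 J = 1.123 neV

This natural linewidth limits the precision of spectroscopic measurements.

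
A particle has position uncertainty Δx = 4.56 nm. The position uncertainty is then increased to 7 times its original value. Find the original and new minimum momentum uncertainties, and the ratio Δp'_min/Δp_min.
Original Δp_min = 1.156 × 10^-26 kg·m/s; new Δp'_min = 1.652 × 10^-27 kg·m/s; ratio Δp'_min/Δp_min = 1/7.

From the uncertainty principle ΔxΔp ≥ ℏ/2, the minimum momentum uncertainty is Δp_min = ℏ/(2Δx).

Original (Δx = 4.56 nm = 4.560e-09 m):
Δp_min = (1.055e-34 J·s)/(2 × 4.560e-09 m) = 1.156e-26 kg·m/s

When Δx → 7Δx:
Δp'_min = ℏ/(2 × 7Δx) = (1/7) × ℏ/(2Δx) = (1/7) × Δp_min
Δp'_min = 1/7 × 1.156e-26 kg·m/s = 1.652e-27 kg·m/s

Since Δp_min ∝ 1/Δx, when Δx is increased to 7 times its original value, Δp_min decreases to 1/7 of its original value.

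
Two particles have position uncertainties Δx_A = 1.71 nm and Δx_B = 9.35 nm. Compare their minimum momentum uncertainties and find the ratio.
Particle A has the larger minimum momentum uncertainty, by a factor of 5.47.

For each particle, the minimum momentum uncertainty is Δp_min = ℏ/(2Δx):

Particle A: Δp_A = ℏ/(2×1.710e-09 m) = 3.084e-26 kg·m/s
Particle B: Δp_B = ℏ/(2×9.350e-09 m) = 5.639e-27 kg·m/s

Ratio: Δp_A/Δp_B = 5.47

Since Δp_min ∝ 1/Δx, the particle with smaller position uncertainty (A) has larger momentum uncertainty.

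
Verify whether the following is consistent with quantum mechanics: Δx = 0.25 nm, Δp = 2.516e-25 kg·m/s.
Yes, it satisfies the uncertainty principle.

Calculate the product ΔxΔp:
ΔxΔp = (2.500e-10 m) × (2.516e-25 kg·m/s)
ΔxΔp = 6.290e-35 J·s

Compare to the minimum allowed value ℏ/2:
ℏ/2 = 5.273e-35 J·s

Since ΔxΔp = 6.290e-35 J·s ≥ 5.273e-35 J·s = ℏ/2,
the measurement satisfies the uncertainty principle.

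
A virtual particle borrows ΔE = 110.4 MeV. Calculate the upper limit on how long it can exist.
2.981 ys

Using the energy-time uncertainty principle:
ΔEΔt ≥ ℏ/2

For a virtual particle borrowing energy ΔE, the maximum lifetime is:
Δt_max = ℏ/(2ΔE)

Converting energy:
ΔE = 110.4 MeV = 1.769e-11 J

Δt_max = (1.055e-34 J·s) / (2 × 1.769e-11 J)
Δt_max = 2.981e-24 s = 2.981 ys

Virtual particles with higher borrowed energy exist for shorter times.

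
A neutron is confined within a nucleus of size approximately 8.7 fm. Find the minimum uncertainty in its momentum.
6.061 × 10^-21 kg·m/s

Using the Heisenberg uncertainty principle:
ΔxΔp ≥ ℏ/2

With Δx ≈ L = 8.700e-15 m (the confinement size):
Δp_min = ℏ/(2Δx)
Δp_min = (1.055e-34 J·s) / (2 × 8.700e-15 m)
Δp_min = 6.061e-21 kg·m/s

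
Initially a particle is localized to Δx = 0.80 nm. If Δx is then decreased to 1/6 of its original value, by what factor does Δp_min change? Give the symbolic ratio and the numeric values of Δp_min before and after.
Original Δp_min = 6.591 × 10^-26 kg·m/s; new Δp'_min = 3.955 × 10^-25 kg·m/s; ratio Δp'_min/Δp_min = 6.

From the uncertainty principle ΔxΔp ≥ ℏ/2, the minimum momentum uncertainty is Δp_min = ℏ/(2Δx).

Original (Δx = 0.80 nm = 8.000e-10 m):
Δp_min = (1.055e-34 J·s)/(2 × 8.000e-10 m) = 6.591e-26 kg·m/s

When Δx → (1/6)Δx:
Δp'_min = ℏ/(2 × (1/6)Δx) = 6 × ℏ/(2Δx) = 6 × Δp_min
Δp'_min = 6 × 6.591e-26 kg·m/s = 3.955e-25 kg·m/s

Since Δp_min ∝ 1/Δx, when Δx is decreased to 1/6 of its original value, Δp_min increases to 6 times its original value.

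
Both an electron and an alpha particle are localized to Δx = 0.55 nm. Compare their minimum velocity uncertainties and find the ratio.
The electron has the larger minimum velocity uncertainty, by a ratio of 7294.3.

For both particles, Δp_min = ℏ/(2Δx) = 9.587e-26 kg·m/s (same for both).

The velocity uncertainty is Δv = Δp/m:
- electron: Δv = 9.587e-26 / 9.109e-31 = 1.052e+05 m/s = 105.243 km/s
- alpha particle: Δv = 9.587e-26 / 6.645e-27 = 1.443e+01 m/s = 14.428 m/s

Ratio: 1.052e+05 / 1.443e+01 = 7294.3

The lighter particle has larger velocity uncertainty because Δv ∝ 1/m.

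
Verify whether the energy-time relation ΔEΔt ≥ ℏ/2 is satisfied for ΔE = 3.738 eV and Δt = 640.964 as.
Yes, it satisfies the uncertainty relation.

Calculate the product ΔEΔt:
ΔE = 3.738 eV = 5.989e-19 J
ΔEΔt = (5.989e-19 J) × (6.410e-16 s)
ΔEΔt = 3.839e-34 J·s

Compare to the minimum allowed value ℏ/2:
ℏ/2 = 5.273e-35 J·s

Since ΔEΔt = 3.839e-34 J·s ≥ 5.273e-35 J·s = ℏ/2,
this satisfies the uncertainty relation.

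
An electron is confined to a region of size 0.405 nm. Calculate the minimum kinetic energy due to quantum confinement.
58.070 meV

Using the uncertainty principle:

1. Position uncertainty: Δx ≈ 4.050e-10 m
2. Minimum momentum uncertainty: Δp = ℏ/(2Δx) = 1.302e-25 kg·m/s
3. Minimum kinetic energy:
   KE = (Δp)²/(2m) = (1.302e-25)²/(2 × 9.109e-31 kg)
   KE = 9.304e-21 J = 58.070 meV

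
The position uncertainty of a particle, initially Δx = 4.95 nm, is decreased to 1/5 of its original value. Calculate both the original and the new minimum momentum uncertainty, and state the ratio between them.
Original Δp_min = 1.065 × 10^-26 kg·m/s; new Δp'_min = 5.326 × 10^-26 kg·m/s; ratio Δp'_min/Δp_min = 5.

From the uncertainty principle ΔxΔp ≥ ℏ/2, the minimum momentum uncertainty is Δp_min = ℏ/(2Δx).

Original (Δx = 4.95 nm = 4.950e-09 m):
Δp_min = (1.055e-34 J·s)/(2 × 4.950e-09 m) = 1.065e-26 kg·m/s

When Δx → (1/5)Δx:
Δp'_min = ℏ/(2 × (1/5)Δx) = 5 × ℏ/(2Δx) = 5 × Δp_min
Δp'_min = 5 × 1.065e-26 kg·m/s = 5.326e-26 kg·m/s

Since Δp_min ∝ 1/Δx, when Δx is decreased to 1/5 of its original value, Δp_min increases to 5 times its original value.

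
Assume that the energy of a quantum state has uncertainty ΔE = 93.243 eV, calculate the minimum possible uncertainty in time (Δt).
3.530 as

Using the energy-time uncertainty principle:
ΔEΔt ≥ ℏ/2

The minimum uncertainty in time is:
Δt_min = ℏ/(2ΔE)
Δt_min = (1.055e-34 J·s) / (2 × 1.494e-17 J)
Δt_min = 3.530e-18 s = 3.530 as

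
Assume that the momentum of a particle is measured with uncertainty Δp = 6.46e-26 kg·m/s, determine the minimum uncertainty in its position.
816.232 pm

Using the Heisenberg uncertainty principle:
ΔxΔp ≥ ℏ/2

The minimum uncertainty in position is:
Δx_min = ℏ/(2Δp)
Δx_min = (1.055e-34 J·s) / (2 × 6.460e-26 kg·m/s)
Δx_min = 8.162e-10 m = 816.232 pm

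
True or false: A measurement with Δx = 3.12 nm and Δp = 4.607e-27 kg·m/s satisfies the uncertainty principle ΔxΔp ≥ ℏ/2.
No, it violates the uncertainty principle (impossible measurement).

Calculate the product ΔxΔp:
ΔxΔp = (3.120e-09 m) × (4.607e-27 kg·m/s)
ΔxΔp = 1.437e-35 J·s

Compare to the minimum allowed value ℏ/2:
ℏ/2 = 5.273e-35 J·s

Since ΔxΔp = 1.437e-35 J·s < 5.273e-35 J·s = ℏ/2,
the measurement violates the uncertainty principle.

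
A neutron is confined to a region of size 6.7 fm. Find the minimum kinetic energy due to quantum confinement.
115.400 keV

Using the uncertainty principle:

1. Position uncertainty: Δx ≈ 6.700e-15 m
2. Minimum momentum uncertainty: Δp = ℏ/(2Δx) = 7.870e-21 kg·m/s
3. Minimum kinetic energy:
   KE = (Δp)²/(2m) = (7.870e-21)²/(2 × 1.675e-27 kg)
   KE = 1.849e-14 J = 115.400 keV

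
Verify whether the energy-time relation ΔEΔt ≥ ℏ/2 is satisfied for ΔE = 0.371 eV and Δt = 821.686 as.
No, it violates the uncertainty relation.

Calculate the product ΔEΔt:
ΔE = 0.371 eV = 5.944e-20 J
ΔEΔt = (5.944e-20 J) × (8.217e-16 s)
ΔEΔt = 4.884e-35 J·s

Compare to the minimum allowed value ℏ/2:
ℏ/2 = 5.273e-35 J·s

Since ΔEΔt = 4.884e-35 J·s < 5.273e-35 J·s = ℏ/2,
this violates the uncertainty relation.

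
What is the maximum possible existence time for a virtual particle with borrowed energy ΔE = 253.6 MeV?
1.298 ys

Using the energy-time uncertainty principle:
ΔEΔt ≥ ℏ/2

For a virtual particle borrowing energy ΔE, the maximum lifetime is:
Δt_max = ℏ/(2ΔE)

Converting energy:
ΔE = 253.6 MeV = 4.063e-11 J

Δt_max = (1.055e-34 J·s) / (2 × 4.063e-11 J)
Δt_max = 1.298e-24 s = 1.298 ys

Virtual particles with higher borrowed energy exist for shorter times.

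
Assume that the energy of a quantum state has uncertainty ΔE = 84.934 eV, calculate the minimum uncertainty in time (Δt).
3.875 as

Using the energy-time uncertainty principle:
ΔEΔt ≥ ℏ/2

The minimum uncertainty in time is:
Δt_min = ℏ/(2ΔE)
Δt_min = (1.055e-34 J·s) / (2 × 1.361e-17 J)
Δt_min = 3.875e-18 s = 3.875 as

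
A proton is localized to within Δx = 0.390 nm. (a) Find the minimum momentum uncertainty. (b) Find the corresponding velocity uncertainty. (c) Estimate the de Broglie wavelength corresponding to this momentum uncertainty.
(a) Δp_min = 1.352 × 10^-25 kg·m/s
(b) Δv_min = 80.832 m/s
(c) λ_dB = 4.901 nm

Step-by-step:

(a) From the uncertainty principle:
Δp_min = ℏ/(2Δx) = (1.055e-34 J·s)/(2 × 3.900e-10 m) = 1.352e-25 kg·m/s

(b) The velocity uncertainty:
Δv = Δp/m = (1.352e-25 kg·m/s)/(1.673e-27 kg) = 8.083e+01 m/s = 80.832 m/s

(c) The de Broglie wavelength for this momentum:
λ = h/p = (6.626e-34 J·s)/(1.352e-25 kg·m/s) = 4.901e-09 m = 4.901 nm

Note: The de Broglie wavelength is comparable to the localization size, as expected from wave-particle duality.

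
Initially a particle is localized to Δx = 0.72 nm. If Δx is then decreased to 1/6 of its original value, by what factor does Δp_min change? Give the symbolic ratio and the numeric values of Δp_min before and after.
Original Δp_min = 7.323 × 10^-26 kg·m/s; new Δp'_min = 4.394 × 10^-25 kg·m/s; ratio Δp'_min/Δp_min = 6.

From the uncertainty principle ΔxΔp ≥ ℏ/2, the minimum momentum uncertainty is Δp_min = ℏ/(2Δx).

Original (Δx = 0.72 nm = 7.200e-10 m):
Δp_min = (1.055e-34 J·s)/(2 × 7.200e-10 m) = 7.323e-26 kg·m/s

When Δx → (1/6)Δx:
Δp'_min = ℏ/(2 × (1/6)Δx) = 6 × ℏ/(2Δx) = 6 × Δp_min
Δp'_min = 6 × 7.323e-26 kg·m/s = 4.394e-25 kg·m/s

Since Δp_min ∝ 1/Δx, when Δx is decreased to 1/6 of its original value, Δp_min increases to 6 times its original value.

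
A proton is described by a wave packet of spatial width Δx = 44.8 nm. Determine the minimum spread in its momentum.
1.177 × 10^-27 kg·m/s

For a wave packet, the spatial width Δx and momentum spread Δp are related by the uncertainty principle:
ΔxΔp ≥ ℏ/2

The minimum momentum spread is:
Δp_min = ℏ/(2Δx)
Δp_min = (1.055e-34 J·s) / (2 × 4.480e-08 m)
Δp_min = 1.177e-27 kg·m/s

A wave packet cannot have both a well-defined position and well-defined momentum.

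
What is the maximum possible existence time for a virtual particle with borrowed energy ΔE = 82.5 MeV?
3.989 ys

Using the energy-time uncertainty principle:
ΔEΔt ≥ ℏ/2

For a virtual particle borrowing energy ΔE, the maximum lifetime is:
Δt_max = ℏ/(2ΔE)

Converting energy:
ΔE = 82.5 MeV = 1.322e-11 J

Δt_max = (1.055e-34 J·s) / (2 × 1.322e-11 J)
Δt_max = 3.989e-24 s = 3.989 ys

Virtual particles with higher borrowed energy exist for shorter times.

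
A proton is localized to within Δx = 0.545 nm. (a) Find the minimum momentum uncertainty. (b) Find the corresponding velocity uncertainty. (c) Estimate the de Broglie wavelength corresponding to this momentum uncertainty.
(a) Δp_min = 9.675 × 10^-26 kg·m/s
(b) Δv_min = 57.843 m/s
(c) λ_dB = 6.849 nm

Step-by-step:

(a) From the uncertainty principle:
Δp_min = ℏ/(2Δx) = (1.055e-34 J·s)/(2 × 5.450e-10 m) = 9.675e-26 kg·m/s

(b) The velocity uncertainty:
Δv = Δp/m = (9.675e-26 kg·m/s)/(1.673e-27 kg) = 5.784e+01 m/s = 57.843 m/s

(c) The de Broglie wavelength for this momentum:
λ = h/p = (6.626e-34 J·s)/(9.675e-26 kg·m/s) = 6.849e-09 m = 6.849 nm

Note: The de Broglie wavelength is comparable to the localization size, as expected from wave-particle duality.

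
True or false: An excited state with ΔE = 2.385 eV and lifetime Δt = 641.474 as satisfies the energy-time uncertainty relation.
Yes, it satisfies the uncertainty relation.

Calculate the product ΔEΔt:
ΔE = 2.385 eV = 3.821e-19 J
ΔEΔt = (3.821e-19 J) × (6.415e-16 s)
ΔEΔt = 2.451e-34 J·s

Compare to the minimum allowed value ℏ/2:
ℏ/2 = 5.273e-35 J·s

Since ΔEΔt = 2.451e-34 J·s ≥ 5.273e-35 J·s = ℏ/2,
this satisfies the uncertainty relation.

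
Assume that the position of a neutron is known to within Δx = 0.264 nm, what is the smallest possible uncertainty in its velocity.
119.247 m/s

Using the Heisenberg uncertainty principle and Δp = mΔv:
ΔxΔp ≥ ℏ/2
Δx(mΔv) ≥ ℏ/2

The minimum uncertainty in velocity is:
Δv_min = ℏ/(2mΔx)
Δv_min = (1.055e-34 J·s) / (2 × 1.675e-27 kg × 2.640e-10 m)
Δv_min = 1.192e+02 m/s = 119.247 m/s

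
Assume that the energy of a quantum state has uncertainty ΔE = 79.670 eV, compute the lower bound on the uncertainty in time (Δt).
4.131 as

Using the energy-time uncertainty principle:
ΔEΔt ≥ ℏ/2

The minimum uncertainty in time is:
Δt_min = ℏ/(2ΔE)
Δt_min = (1.055e-34 J·s) / (2 × 1.276e-17 J)
Δt_min = 4.131e-18 s = 4.131 as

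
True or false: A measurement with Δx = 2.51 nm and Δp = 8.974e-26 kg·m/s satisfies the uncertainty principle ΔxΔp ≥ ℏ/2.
Yes, it satisfies the uncertainty principle.

Calculate the product ΔxΔp:
ΔxΔp = (2.510e-09 m) × (8.974e-26 kg·m/s)
ΔxΔp = 2.252e-34 J·s

Compare to the minimum allowed value ℏ/2:
ℏ/2 = 5.273e-35 J·s

Since ΔxΔp = 2.252e-34 J·s ≥ 5.273e-35 J·s = ℏ/2,
the measurement satisfies the uncertainty principle.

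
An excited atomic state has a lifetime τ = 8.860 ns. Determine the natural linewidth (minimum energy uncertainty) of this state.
37.145 neV

Using the energy-time uncertainty principle:
ΔEΔt ≥ ℏ/2

The lifetime τ represents the time uncertainty Δt.
The natural linewidth (minimum energy uncertainty) is:

ΔE = ℏ/(2τ)
ΔE = (1.055e-34 J·s) / (2 × 8.860e-09 s)
ΔE = 5.951e-27 J = 37.145 neV

This natural linewidth limits the precision of spectroscopic measurements.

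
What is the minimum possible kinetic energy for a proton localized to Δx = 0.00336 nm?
459.490 meV

Localizing a particle requires giving it sufficient momentum uncertainty:

1. From uncertainty principle: Δp ≥ ℏ/(2Δx)
   Δp_min = (1.055e-34 J·s) / (2 × 3.360e-12 m)
   Δp_min = 1.569e-23 kg·m/s

2. This momentum uncertainty corresponds to kinetic energy:
   KE ≈ (Δp)²/(2m) = (1.569e-23)²/(2 × 1.673e-27 kg)
   KE = 7.362e-20 J = 459.490 meV

Tighter localization requires more energy.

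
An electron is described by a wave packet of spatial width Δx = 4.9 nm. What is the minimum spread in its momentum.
1.076 × 10^-26 kg·m/s

For a wave packet, the spatial width Δx and momentum spread Δp are related by the uncertainty principle:
ΔxΔp ≥ ℏ/2

The minimum momentum spread is:
Δp_min = ℏ/(2Δx)
Δp_min = (1.055e-34 J·s) / (2 × 4.900e-09 m)
Δp_min = 1.076e-26 kg·m/s

A wave packet cannot have both a well-defined position and well-defined momentum.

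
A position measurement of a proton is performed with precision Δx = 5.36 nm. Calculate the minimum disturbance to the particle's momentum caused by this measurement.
9.837 × 10^-27 kg·m/s

The uncertainty principle implies that measuring position disturbs momentum:
ΔxΔp ≥ ℏ/2

When we measure position with precision Δx, we necessarily introduce a momentum uncertainty:
Δp ≥ ℏ/(2Δx)
Δp_min = (1.055e-34 J·s) / (2 × 5.360e-09 m)
Δp_min = 9.837e-27 kg·m/s

The more precisely we measure position, the greater the momentum disturbance.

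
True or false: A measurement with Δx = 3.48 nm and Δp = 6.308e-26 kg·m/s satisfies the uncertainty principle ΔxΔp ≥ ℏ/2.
Yes, it satisfies the uncertainty principle.

Calculate the product ΔxΔp:
ΔxΔp = (3.480e-09 m) × (6.308e-26 kg·m/s)
ΔxΔp = 2.195e-34 J·s

Compare to the minimum allowed value ℏ/2:
ℏ/2 = 5.273e-35 J·s

Since ΔxΔp = 2.195e-34 J·s ≥ 5.273e-35 J·s = ℏ/2,
the measurement satisfies the uncertainty principle.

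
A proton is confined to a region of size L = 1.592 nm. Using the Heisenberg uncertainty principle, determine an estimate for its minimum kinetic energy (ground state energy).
2.047 μeV

Using the uncertainty principle to estimate ground state energy:

1. The position uncertainty is approximately the confinement size:
   Δx ≈ L = 1.592e-09 m

2. From ΔxΔp ≥ ℏ/2, the minimum momentum uncertainty is:
   Δp ≈ ℏ/(2L) = 3.312e-26 kg·m/s

3. The kinetic energy is approximately:
   KE ≈ (Δp)²/(2m) = (3.312e-26)²/(2 × 1.673e-27 kg)
   KE ≈ 3.279e-25 J = 2.047 μeV

This is an order-of-magnitude estimate of the ground state energy.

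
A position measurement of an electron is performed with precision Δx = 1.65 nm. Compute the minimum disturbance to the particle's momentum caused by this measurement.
3.196 × 10^-26 kg·m/s

The uncertainty principle implies that measuring position disturbs momentum:
ΔxΔp ≥ ℏ/2

When we measure position with precision Δx, we necessarily introduce a momentum uncertainty:
Δp ≥ ℏ/(2Δx)
Δp_min = (1.055e-34 J·s) / (2 × 1.650e-09 m)
Δp_min = 3.196e-26 kg·m/s

The more precisely we measure position, the greater the momentum disturbance.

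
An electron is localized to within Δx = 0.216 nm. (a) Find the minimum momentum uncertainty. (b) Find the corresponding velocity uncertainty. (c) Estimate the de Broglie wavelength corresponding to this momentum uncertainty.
(a) Δp_min = 2.441 × 10^-25 kg·m/s
(b) Δv_min = 267.981 km/s
(c) λ_dB = 2.714 nm

Step-by-step:

(a) From the uncertainty principle:
Δp_min = ℏ/(2Δx) = (1.055e-34 J·s)/(2 × 2.160e-10 m) = 2.441e-25 kg·m/s

(b) The velocity uncertainty:
Δv = Δp/m = (2.441e-25 kg·m/s)/(9.109e-31 kg) = 2.680e+05 m/s = 267.981 km/s

(c) The de Broglie wavelength for this momentum:
λ = h/p = (6.626e-34 J·s)/(2.441e-25 kg·m/s) = 2.714e-09 m = 2.714 nm

Note: The de Broglie wavelength is comparable to the localization size, as expected from wave-particle duality.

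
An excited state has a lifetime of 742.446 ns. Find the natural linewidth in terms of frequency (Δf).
107.183 kHz

Using the energy-time uncertainty principle and E = hf:
ΔEΔt ≥ ℏ/2
hΔf·Δt ≥ ℏ/2

The minimum frequency uncertainty is:
Δf = ℏ/(2hτ) = 1/(4πτ)
Δf = 1/(4π × 7.424e-07 s)
Δf = 1.072e+05 Hz = 107.183 kHz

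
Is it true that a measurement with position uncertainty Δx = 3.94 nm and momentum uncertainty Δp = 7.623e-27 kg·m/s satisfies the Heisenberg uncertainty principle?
No, it violates the uncertainty principle (impossible measurement).

Calculate the product ΔxΔp:
ΔxΔp = (3.940e-09 m) × (7.623e-27 kg·m/s)
ΔxΔp = 3.003e-35 J·s

Compare to the minimum allowed value ℏ/2:
ℏ/2 = 5.273e-35 J·s

Since ΔxΔp = 3.003e-35 J·s < 5.273e-35 J·s = ℏ/2,
the measurement violates the uncertainty principle.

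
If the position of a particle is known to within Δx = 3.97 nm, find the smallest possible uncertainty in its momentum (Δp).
1.328 × 10^-26 kg·m/s

Using the Heisenberg uncertainty principle:
ΔxΔp ≥ ℏ/2

The minimum uncertainty in momentum is:
Δp_min = ℏ/(2Δx)
Δp_min = (1.055e-34 J·s) / (2 × 3.970e-09 m)
Δp_min = 1.328e-26 kg·m/s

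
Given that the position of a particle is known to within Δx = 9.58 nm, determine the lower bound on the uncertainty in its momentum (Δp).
5.504 × 10^-27 kg·m/s

Using the Heisenberg uncertainty principle:
ΔxΔp ≥ ℏ/2

The minimum uncertainty in momentum is:
Δp_min = ℏ/(2Δx)
Δp_min = (1.055e-34 J·s) / (2 × 9.580e-09 m)
Δp_min = 5.504e-27 kg·m/s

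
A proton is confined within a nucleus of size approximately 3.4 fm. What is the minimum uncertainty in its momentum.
1.551 × 10^-20 kg·m/s

Using the Heisenberg uncertainty principle:
ΔxΔp ≥ ℏ/2

With Δx ≈ L = 3.400e-15 m (the confinement size):
Δp_min = ℏ/(2Δx)
Δp_min = (1.055e-34 J·s) / (2 × 3.400e-15 m)
Δp_min = 1.551e-20 kg·m/s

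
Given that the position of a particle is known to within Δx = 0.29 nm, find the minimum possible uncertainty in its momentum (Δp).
1.818 × 10^-25 kg·m/s

Using the Heisenberg uncertainty principle:
ΔxΔp ≥ ℏ/2

The minimum uncertainty in momentum is:
Δp_min = ℏ/(2Δx)
Δp_min = (1.055e-34 J·s) / (2 × 2.900e-10 m)
Δp_min = 1.818e-25 kg·m/s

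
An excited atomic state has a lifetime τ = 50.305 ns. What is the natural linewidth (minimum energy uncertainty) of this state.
6.542 neV

Using the energy-time uncertainty principle:
ΔEΔt ≥ ℏ/2

The lifetime τ represents the time uncertainty Δt.
The natural linewidth (minimum energy uncertainty) is:

ΔE = ℏ/(2τ)
ΔE = (1.055e-34 J·s) / (2 × 5.030e-08 s)
ΔE = 1.048e-27 J = 6.542 neV

This natural linewidth limits the precision of spectroscopic measurements.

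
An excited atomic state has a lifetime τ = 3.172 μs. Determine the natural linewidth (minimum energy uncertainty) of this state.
103.753 peV

Using the energy-time uncertainty principle:
ΔEΔt ≥ ℏ/2

The lifetime τ represents the time uncertainty Δt.
The natural linewidth (minimum energy uncertainty) is:

ΔE = ℏ/(2τ)
ΔE = (1.055e-34 J·s) / (2 × 3.172e-06 s)
ΔE = 1.662e-29 J = 103.753 peV

This natural linewidth limits the precision of spectroscopic measurements.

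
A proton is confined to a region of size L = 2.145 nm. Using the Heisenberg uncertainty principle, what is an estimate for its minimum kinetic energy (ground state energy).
1.127 μeV

Using the uncertainty principle to estimate ground state energy:

1. The position uncertainty is approximately the confinement size:
   Δx ≈ L = 2.145e-09 m

2. From ΔxΔp ≥ ℏ/2, the minimum momentum uncertainty is:
   Δp ≈ ℏ/(2L) = 2.458e-26 kg·m/s

3. The kinetic energy is approximately:
   KE ≈ (Δp)²/(2m) = (2.458e-26)²/(2 × 1.673e-27 kg)
   KE ≈ 1.806e-25 J = 1.127 μeV

This is an order-of-magnitude estimate of the ground state energy.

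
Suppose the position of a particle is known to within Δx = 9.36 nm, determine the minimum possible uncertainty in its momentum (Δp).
5.633 × 10^-27 kg·m/s

Using the Heisenberg uncertainty principle:
ΔxΔp ≥ ℏ/2

The minimum uncertainty in momentum is:
Δp_min = ℏ/(2Δx)
Δp_min = (1.055e-34 J·s) / (2 × 9.360e-09 m)
Δp_min = 5.633e-27 kg·m/s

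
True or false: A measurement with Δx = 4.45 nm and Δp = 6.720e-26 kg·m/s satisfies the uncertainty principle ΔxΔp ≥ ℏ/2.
Yes, it satisfies the uncertainty principle.

Calculate the product ΔxΔp:
ΔxΔp = (4.450e-09 m) × (6.720e-26 kg·m/s)
ΔxΔp = 2.990e-34 J·s

Compare to the minimum allowed value ℏ/2:
ℏ/2 = 5.273e-35 J·s

Since ΔxΔp = 2.990e-34 J·s ≥ 5.273e-35 J·s = ℏ/2,
the measurement satisfies the uncertainty principle.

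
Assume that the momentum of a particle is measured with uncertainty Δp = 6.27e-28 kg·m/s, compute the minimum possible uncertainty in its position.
84.097 nm

Using the Heisenberg uncertainty principle:
ΔxΔp ≥ ℏ/2

The minimum uncertainty in position is:
Δx_min = ℏ/(2Δp)
Δx_min = (1.055e-34 J·s) / (2 × 6.270e-28 kg·m/s)
Δx_min = 8.410e-08 m = 84.097 nm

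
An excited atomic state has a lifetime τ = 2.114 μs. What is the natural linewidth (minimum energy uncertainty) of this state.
155.679 peV

Using the energy-time uncertainty principle:
ΔEΔt ≥ ℏ/2

The lifetime τ represents the time uncertainty Δt.
The natural linewidth (minimum energy uncertainty) is:

ΔE = ℏ/(2τ)
ΔE = (1.055e-34 J·s) / (2 × 2.114e-06 s)
ΔE = 2.494e-29 J = 155.679 peV

This natural linewidth limits the precision of spectroscopic measurements.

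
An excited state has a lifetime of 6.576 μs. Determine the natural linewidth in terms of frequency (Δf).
12.101 kHz

Using the energy-time uncertainty principle and E = hf:
ΔEΔt ≥ ℏ/2
hΔf·Δt ≥ ℏ/2

The minimum frequency uncertainty is:
Δf = ℏ/(2hτ) = 1/(4πτ)
Δf = 1/(4π × 6.576e-06 s)
Δf = 1.210e+04 Hz = 12.101 kHz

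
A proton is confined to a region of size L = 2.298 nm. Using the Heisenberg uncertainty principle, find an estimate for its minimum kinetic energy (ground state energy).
982.323 neV

Using the uncertainty principle to estimate ground state energy:

1. The position uncertainty is approximately the confinement size:
   Δx ≈ L = 2.298e-09 m

2. From ΔxΔp ≥ ℏ/2, the minimum momentum uncertainty is:
   Δp ≈ ℏ/(2L) = 2.295e-26 kg·m/s

3. The kinetic energy is approximately:
   KE ≈ (Δp)²/(2m) = (2.295e-26)²/(2 × 1.673e-27 kg)
   KE ≈ 1.574e-25 J = 982.323 neV

This is an order-of-magnitude estimate of the ground state energy.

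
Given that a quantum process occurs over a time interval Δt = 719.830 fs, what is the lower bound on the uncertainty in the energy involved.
457.200 μeV

Using the energy-time uncertainty principle:
ΔEΔt ≥ ℏ/2

The minimum uncertainty in energy is:
ΔE_min = ℏ/(2Δt)
ΔE_min = (1.055e-34 J·s) / (2 × 7.198e-13 s)
ΔE_min = 7.325e-23 J = 457.200 μeV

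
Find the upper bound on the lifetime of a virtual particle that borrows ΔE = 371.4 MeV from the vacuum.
8.861 × 10^-25 s

Using the energy-time uncertainty principle:
ΔEΔt ≥ ℏ/2

For a virtual particle borrowing energy ΔE, the maximum lifetime is:
Δt_max = ℏ/(2ΔE)

Converting energy:
ΔE = 371.4 MeV = 5.950e-11 J

Δt_max = (1.055e-34 J·s) / (2 × 5.950e-11 J)
Δt_max = 8.861e-25 s = 8.861 × 10^-25 s

Virtual particles with higher borrowed energy exist for shorter times.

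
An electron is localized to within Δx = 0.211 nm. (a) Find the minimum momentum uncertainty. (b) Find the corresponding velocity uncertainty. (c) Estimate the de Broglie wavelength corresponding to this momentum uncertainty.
(a) Δp_min = 2.499 × 10^-25 kg·m/s
(b) Δv_min = 274.331 km/s
(c) λ_dB = 2.652 nm

Step-by-step:

(a) From the uncertainty principle:
Δp_min = ℏ/(2Δx) = (1.055e-34 J·s)/(2 × 2.110e-10 m) = 2.499e-25 kg·m/s

(b) The velocity uncertainty:
Δv = Δp/m = (2.499e-25 kg·m/s)/(9.109e-31 kg) = 2.743e+05 m/s = 274.331 km/s

(c) The de Broglie wavelength for this momentum:
λ = h/p = (6.626e-34 J·s)/(2.499e-25 kg·m/s) = 2.652e-09 m = 2.652 nm

Note: The de Broglie wavelength is comparable to the localization size, as expected from wave-particle duality.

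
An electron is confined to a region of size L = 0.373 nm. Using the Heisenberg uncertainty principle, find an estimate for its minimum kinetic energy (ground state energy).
68.461 meV

Using the uncertainty principle to estimate ground state energy:

1. The position uncertainty is approximately the confinement size:
   Δx ≈ L = 3.730e-10 m

2. From ΔxΔp ≥ ℏ/2, the minimum momentum uncertainty is:
   Δp ≈ ℏ/(2L) = 1.414e-25 kg·m/s

3. The kinetic energy is approximately:
   KE ≈ (Δp)²/(2m) = (1.414e-25)²/(2 × 9.109e-31 kg)
   KE ≈ 1.097e-20 J = 68.461 meV

This is an order-of-magnitude estimate of the ground state energy.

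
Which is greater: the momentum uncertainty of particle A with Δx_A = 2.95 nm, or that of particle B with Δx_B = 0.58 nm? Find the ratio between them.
Particle B has the larger minimum momentum uncertainty, by a factor of 5.09.

For each particle, the minimum momentum uncertainty is Δp_min = ℏ/(2Δx):

Particle A: Δp_A = ℏ/(2×2.950e-09 m) = 1.787e-26 kg·m/s
Particle B: Δp_B = ℏ/(2×5.800e-10 m) = 9.091e-26 kg·m/s

Ratio: Δp_B/Δp_A = 5.09

Since Δp_min ∝ 1/Δx, the particle with smaller position uncertainty (B) has larger momentum uncertainty.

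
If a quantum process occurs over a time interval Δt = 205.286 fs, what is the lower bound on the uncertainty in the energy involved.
1.603 meV

Using the energy-time uncertainty principle:
ΔEΔt ≥ ℏ/2

The minimum uncertainty in energy is:
ΔE_min = ℏ/(2Δt)
ΔE_min = (1.055e-34 J·s) / (2 × 2.053e-13 s)
ΔE_min = 2.569e-22 J = 1.603 meV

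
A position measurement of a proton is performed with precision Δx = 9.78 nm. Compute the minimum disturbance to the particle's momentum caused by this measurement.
5.391 × 10^-27 kg·m/s

The uncertainty principle implies that measuring position disturbs momentum:
ΔxΔp ≥ ℏ/2

When we measure position with precision Δx, we necessarily introduce a momentum uncertainty:
Δp ≥ ℏ/(2Δx)
Δp_min = (1.055e-34 J·s) / (2 × 9.780e-09 m)
Δp_min = 5.391e-27 kg·m/s

The more precisely we measure position, the greater the momentum disturbance.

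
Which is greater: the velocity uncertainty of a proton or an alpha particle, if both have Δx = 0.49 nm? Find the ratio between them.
The proton has the larger minimum velocity uncertainty, by a ratio of 4.0.

For both particles, Δp_min = ℏ/(2Δx) = 1.076e-25 kg·m/s (same for both).

The velocity uncertainty is Δv = Δp/m:
- proton: Δv = 1.076e-25 / 1.673e-27 = 6.434e+01 m/s = 64.336 m/s
- alpha particle: Δv = 1.076e-25 / 6.645e-27 = 1.619e+01 m/s = 16.195 m/s

Ratio: 6.434e+01 / 1.619e+01 = 4.0

The lighter particle has larger velocity uncertainty because Δv ∝ 1/m.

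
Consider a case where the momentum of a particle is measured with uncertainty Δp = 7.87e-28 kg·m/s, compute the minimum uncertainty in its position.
66.999 nm

Using the Heisenberg uncertainty principle:
ΔxΔp ≥ ℏ/2

The minimum uncertainty in position is:
Δx_min = ℏ/(2Δp)
Δx_min = (1.055e-34 J·s) / (2 × 7.870e-28 kg·m/s)
Δx_min = 6.700e-08 m = 66.999 nm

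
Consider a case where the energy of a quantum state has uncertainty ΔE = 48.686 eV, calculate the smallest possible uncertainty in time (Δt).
6.760 as

Using the energy-time uncertainty principle:
ΔEΔt ≥ ℏ/2

The minimum uncertainty in time is:
Δt_min = ℏ/(2ΔE)
Δt_min = (1.055e-34 J·s) / (2 × 7.800e-18 J)
Δt_min = 6.760e-18 s = 6.760 as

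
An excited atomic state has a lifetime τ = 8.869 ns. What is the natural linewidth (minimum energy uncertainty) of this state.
37.107 neV

Using the energy-time uncertainty principle:
ΔEΔt ≥ ℏ/2

The lifetime τ represents the time uncertainty Δt.
The natural linewidth (minimum energy uncertainty) is:

ΔE = ℏ/(2τ)
ΔE = (1.055e-34 J·s) / (2 × 8.869e-09 s)
ΔE = 5.945e-27 J = 37.107 neV

This natural linewidth limits the precision of spectroscopic measurements.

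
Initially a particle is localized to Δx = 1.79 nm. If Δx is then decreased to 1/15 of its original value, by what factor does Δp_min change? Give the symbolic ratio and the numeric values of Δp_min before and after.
Original Δp_min = 2.946 × 10^-26 kg·m/s; new Δp'_min = 4.419 × 10^-25 kg·m/s; ratio Δp'_min/Δp_min = 15.

From the uncertainty principle ΔxΔp ≥ ℏ/2, the minimum momentum uncertainty is Δp_min = ℏ/(2Δx).

Original (Δx = 1.79 nm = 1.790e-09 m):
Δp_min = (1.055e-34 J·s)/(2 × 1.790e-09 m) = 2.946e-26 kg·m/s

When Δx → (1/15)Δx:
Δp'_min = ℏ/(2 × (1/15)Δx) = 15 × ℏ/(2Δx) = 15 × Δp_min
Δp'_min = 15 × 2.946e-26 kg·m/s = 4.419e-25 kg·m/s

Since Δp_min ∝ 1/Δx, when Δx is decreased to 1/15 of its original value, Δp_min increases to 15 times its original value.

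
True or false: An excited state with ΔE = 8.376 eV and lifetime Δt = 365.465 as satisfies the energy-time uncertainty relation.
Yes, it satisfies the uncertainty relation.

Calculate the product ΔEΔt:
ΔE = 8.376 eV = 1.342e-18 J
ΔEΔt = (1.342e-18 J) × (3.655e-16 s)
ΔEΔt = 4.904e-34 J·s

Compare to the minimum allowed value ℏ/2:
ℏ/2 = 5.273e-35 J·s

Since ΔEΔt = 4.904e-34 J·s ≥ 5.273e-35 J·s = ℏ/2,
this satisfies the uncertainty relation.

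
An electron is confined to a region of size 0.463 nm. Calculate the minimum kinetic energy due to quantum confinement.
44.433 meV

Using the uncertainty principle:

1. Position uncertainty: Δx ≈ 4.630e-10 m
2. Minimum momentum uncertainty: Δp = ℏ/(2Δx) = 1.139e-25 kg·m/s
3. Minimum kinetic energy:
   KE = (Δp)²/(2m) = (1.139e-25)²/(2 × 9.109e-31 kg)
   KE = 7.119e-21 J = 44.433 meV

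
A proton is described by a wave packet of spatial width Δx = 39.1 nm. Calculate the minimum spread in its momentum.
1.349 × 10^-27 kg·m/s

For a wave packet, the spatial width Δx and momentum spread Δp are related by the uncertainty principle:
ΔxΔp ≥ ℏ/2

The minimum momentum spread is:
Δp_min = ℏ/(2Δx)
Δp_min = (1.055e-34 J·s) / (2 × 3.910e-08 m)
Δp_min = 1.349e-27 kg·m/s

A wave packet cannot have both a well-defined position and well-defined momentum.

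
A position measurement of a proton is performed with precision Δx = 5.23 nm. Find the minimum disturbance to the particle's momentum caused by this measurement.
1.008 × 10^-26 kg·m/s

The uncertainty principle implies that measuring position disturbs momentum:
ΔxΔp ≥ ℏ/2

When we measure position with precision Δx, we necessarily introduce a momentum uncertainty:
Δp ≥ ℏ/(2Δx)
Δp_min = (1.055e-34 J·s) / (2 × 5.230e-09 m)
Δp_min = 1.008e-26 kg·m/s

The more precisely we measure position, the greater the momentum disturbance.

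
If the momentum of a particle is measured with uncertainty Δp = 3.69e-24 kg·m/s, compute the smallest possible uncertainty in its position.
14.290 pm

Using the Heisenberg uncertainty principle:
ΔxΔp ≥ ℏ/2

The minimum uncertainty in position is:
Δx_min = ℏ/(2Δp)
Δx_min = (1.055e-34 J·s) / (2 × 3.690e-24 kg·m/s)
Δx_min = 1.429e-11 m = 14.290 pm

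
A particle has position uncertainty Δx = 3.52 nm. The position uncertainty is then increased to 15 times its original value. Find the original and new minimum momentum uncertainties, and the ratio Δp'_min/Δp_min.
Original Δp_min = 1.498 × 10^-26 kg·m/s; new Δp'_min = 9.986 × 10^-28 kg·m/s; ratio Δp'_min/Δp_min = 1/15.

From the uncertainty principle ΔxΔp ≥ ℏ/2, the minimum momentum uncertainty is Δp_min = ℏ/(2Δx).

Original (Δx = 3.52 nm = 3.520e-09 m):
Δp_min = (1.055e-34 J·s)/(2 × 3.520e-09 m) = 1.498e-26 kg·m/s

When Δx → 15Δx:
Δp'_min = ℏ/(2 × 15Δx) = (1/15) × ℏ/(2Δx) = (1/15) × Δp_min
Δp'_min = 1/15 × 1.498e-26 kg·m/s = 9.986e-28 kg·m/s

Since Δp_min ∝ 1/Δx, when Δx is increased to 15 times its original value, Δp_min decreases to 1/15 of its original value.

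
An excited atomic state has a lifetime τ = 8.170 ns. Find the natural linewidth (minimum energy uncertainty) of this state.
40.282 neV

Using the energy-time uncertainty principle:
ΔEΔt ≥ ℏ/2

The lifetime τ represents the time uncertainty Δt.
The natural linewidth (minimum energy uncertainty) is:

ΔE = ℏ/(2τ)
ΔE = (1.055e-34 J·s) / (2 × 8.170e-09 s)
ΔE = 6.454e-27 J = 40.282 neV

This natural linewidth limits the precision of spectroscopic measurements.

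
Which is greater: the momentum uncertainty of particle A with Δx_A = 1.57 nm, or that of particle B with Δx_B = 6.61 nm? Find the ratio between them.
Particle A has the larger minimum momentum uncertainty, by a factor of 4.21.

For each particle, the minimum momentum uncertainty is Δp_min = ℏ/(2Δx):

Particle A: Δp_A = ℏ/(2×1.570e-09 m) = 3.359e-26 kg·m/s
Particle B: Δp_B = ℏ/(2×6.610e-09 m) = 7.977e-27 kg·m/s

Ratio: Δp_A/Δp_B = 4.21

Since Δp_min ∝ 1/Δx, the particle with smaller position uncertainty (A) has larger momentum uncertainty.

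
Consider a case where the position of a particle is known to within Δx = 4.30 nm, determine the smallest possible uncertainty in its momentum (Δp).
1.226 × 10^-26 kg·m/s

Using the Heisenberg uncertainty principle:
ΔxΔp ≥ ℏ/2

The minimum uncertainty in momentum is:
Δp_min = ℏ/(2Δx)
Δp_min = (1.055e-34 J·s) / (2 × 4.300e-09 m)
Δp_min = 1.226e-26 kg·m/s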